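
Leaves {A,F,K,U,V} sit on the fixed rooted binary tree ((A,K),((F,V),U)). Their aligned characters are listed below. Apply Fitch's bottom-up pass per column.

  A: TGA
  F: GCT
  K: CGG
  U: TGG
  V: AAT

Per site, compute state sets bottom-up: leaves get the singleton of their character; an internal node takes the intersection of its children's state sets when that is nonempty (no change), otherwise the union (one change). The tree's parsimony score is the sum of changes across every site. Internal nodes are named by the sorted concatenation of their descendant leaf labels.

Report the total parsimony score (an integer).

7

[col 0] AK: children A:{T}, K:{C} ∪→ {C,T}; cost 1
[col 0] FV: children F:{G}, V:{A} ∪→ {A,G}; cost 1
[col 0] FUV: children FV:{A,G}, U:{T} ∪→ {A,G,T}; cost 1
[col 0] AFKUV: children AK:{C,T}, FUV:{A,G,T} ∩→ {T}; cost 0
[col 1] AK: children A:{G}, K:{G} ∩→ {G}; cost 0
[col 1] FV: children F:{C}, V:{A} ∪→ {A,C}; cost 1
[col 1] FUV: children FV:{A,C}, U:{G} ∪→ {A,C,G}; cost 1
[col 1] AFKUV: children AK:{G}, FUV:{A,C,G} ∩→ {G}; cost 0
[col 2] AK: children A:{A}, K:{G} ∪→ {A,G}; cost 1
[col 2] FV: children F:{T}, V:{T} ∩→ {T}; cost 0
[col 2] FUV: children FV:{T}, U:{G} ∪→ {G,T}; cost 1
[col 2] AFKUV: children AK:{A,G}, FUV:{G,T} ∩→ {G}; cost 0
per-site changes: [3, 2, 2]; total = 7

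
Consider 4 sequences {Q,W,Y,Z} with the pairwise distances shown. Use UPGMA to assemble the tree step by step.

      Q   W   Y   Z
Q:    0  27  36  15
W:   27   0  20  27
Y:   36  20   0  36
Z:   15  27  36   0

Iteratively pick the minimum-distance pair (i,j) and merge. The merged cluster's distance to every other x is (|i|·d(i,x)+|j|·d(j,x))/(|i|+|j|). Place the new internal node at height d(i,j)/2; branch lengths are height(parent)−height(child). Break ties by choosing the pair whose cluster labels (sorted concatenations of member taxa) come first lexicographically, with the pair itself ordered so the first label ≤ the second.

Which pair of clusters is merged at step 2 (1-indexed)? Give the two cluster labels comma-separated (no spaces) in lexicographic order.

step 1: merge (Q,Z) at d=15; branch lengths Q→15/2, Z→15/2; new cluster QZ
  updated: d(QZ,W)=27, d(QZ,Y)=36
step 2: merge (W,Y) at d=20; branch lengths W→10, Y→10; new cluster WY
  updated: d(QZ,WY)=63/2
step 3: merge (QZ,WY) at d=63/2; branch lengths QZ→33/4, WY→23/4; new cluster QWYZ
final tree: ((Q:15/2,Z:15/2):33/4,(W:10,Y:10):23/4)
total length: 49

W,Y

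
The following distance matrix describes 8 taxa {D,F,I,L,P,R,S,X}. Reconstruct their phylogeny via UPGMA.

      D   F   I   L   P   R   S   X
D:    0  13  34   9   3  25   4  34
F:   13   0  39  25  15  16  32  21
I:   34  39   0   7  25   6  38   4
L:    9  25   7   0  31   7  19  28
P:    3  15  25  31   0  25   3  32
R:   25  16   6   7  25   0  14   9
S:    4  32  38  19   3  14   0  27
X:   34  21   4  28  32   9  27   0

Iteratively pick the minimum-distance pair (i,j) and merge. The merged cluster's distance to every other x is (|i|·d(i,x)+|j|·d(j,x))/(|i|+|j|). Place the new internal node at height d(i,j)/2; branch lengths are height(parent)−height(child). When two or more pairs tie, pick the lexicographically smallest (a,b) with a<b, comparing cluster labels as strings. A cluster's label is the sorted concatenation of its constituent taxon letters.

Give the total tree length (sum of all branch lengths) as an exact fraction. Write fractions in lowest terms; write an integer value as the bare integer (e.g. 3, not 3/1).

step 1: merge (D,P) at d=3; branch lengths D→3/2, P→3/2; new cluster DP
  updated: d(DP,F)=14, d(DP,I)=59/2, d(DP,L)=20, d(DP,R)=25, d(DP,S)=7/2, d(DP,X)=33
step 2: merge (DP,S) at d=7/2; branch lengths DP→1/4, S→7/4; new cluster DPS
  updated: d(DPS,F)=20, d(DPS,I)=97/3, d(DPS,L)=59/3, d(DPS,R)=64/3, d(DPS,X)=31
step 3: merge (I,X) at d=4; branch lengths I→2, X→2; new cluster IX
  updated: d(DPS,IX)=95/3, d(F,IX)=30, d(IX,L)=35/2, d(IX,R)=15/2
step 4: merge (L,R) at d=7; branch lengths L→7/2, R→7/2; new cluster LR
  updated: d(DPS,LR)=41/2, d(F,LR)=41/2, d(IX,LR)=25/2
step 5: merge (IX,LR) at d=25/2; branch lengths IX→17/4, LR→11/4; new cluster ILRX
  updated: d(DPS,ILRX)=313/12, d(F,ILRX)=101/4
step 6: merge (DPS,F) at d=20; branch lengths DPS→33/4, F→10; new cluster DFPS
  updated: d(DFPS,ILRX)=207/8
step 7: merge (DFPS,ILRX) at d=207/8; branch lengths DFPS→47/16, ILRX→107/16; new cluster DFILPRSX
final tree: ((((D:3/2,P:3/2):1/4,S:7/4):33/4,F:10):47/16,((I:2,X:2):17/4,(L:7/2,R:7/2):11/4):107/16)
total length: 407/8

407/8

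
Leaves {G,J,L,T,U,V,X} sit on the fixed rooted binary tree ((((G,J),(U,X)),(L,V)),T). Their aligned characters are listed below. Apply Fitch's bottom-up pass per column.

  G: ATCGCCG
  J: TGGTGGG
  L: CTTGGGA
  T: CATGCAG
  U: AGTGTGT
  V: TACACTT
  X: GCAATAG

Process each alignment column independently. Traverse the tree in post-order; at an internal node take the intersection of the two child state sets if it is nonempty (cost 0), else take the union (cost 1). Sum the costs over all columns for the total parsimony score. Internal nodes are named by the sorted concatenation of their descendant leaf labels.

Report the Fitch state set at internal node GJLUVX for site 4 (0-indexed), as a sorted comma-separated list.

C,G

site 0, node GJ: G={A} ∪ J={T} → {A,T} (+1)
site 0, node UX: U={A} ∪ X={G} → {A,G} (+1)
site 0, node GJUX: GJ={A,T} ∩ UX={A,G} → {A} (+0)
site 0, node LV: L={C} ∪ V={T} → {C,T} (+1)
site 0, node GJLUVX: GJUX={A} ∪ LV={C,T} → {A,C,T} (+1)
site 0, node GJLTUVX: GJLUVX={A,C,T} ∩ T={C} → {C} (+0)
site 1, node GJ: G={T} ∪ J={G} → {G,T} (+1)
site 1, node UX: U={G} ∪ X={C} → {C,G} (+1)
site 1, node GJUX: GJ={G,T} ∩ UX={C,G} → {G} (+0)
site 1, node LV: L={T} ∪ V={A} → {A,T} (+1)
site 1, node GJLUVX: GJUX={G} ∪ LV={A,T} → {A,G,T} (+1)
site 1, node GJLTUVX: GJLUVX={A,G,T} ∩ T={A} → {A} (+0)
site 2, node GJ: G={C} ∪ J={G} → {C,G} (+1)
site 2, node UX: U={T} ∪ X={A} → {A,T} (+1)
site 2, node GJUX: GJ={C,G} ∪ UX={A,T} → {A,C,G,T} (+1)
site 2, node LV: L={T} ∪ V={C} → {C,T} (+1)
site 2, node GJLUVX: GJUX={A,C,G,T} ∩ LV={C,T} → {C,T} (+0)
site 2, node GJLTUVX: GJLUVX={C,T} ∩ T={T} → {T} (+0)
site 3, node GJ: G={G} ∪ J={T} → {G,T} (+1)
site 3, node UX: U={G} ∪ X={A} → {A,G} (+1)
site 3, node GJUX: GJ={G,T} ∩ UX={A,G} → {G} (+0)
site 3, node LV: L={G} ∪ V={A} → {A,G} (+1)
site 3, node GJLUVX: GJUX={G} ∩ LV={A,G} → {G} (+0)
site 3, node GJLTUVX: GJLUVX={G} ∩ T={G} → {G} (+0)
site 4, node GJ: G={C} ∪ J={G} → {C,G} (+1)
site 4, node UX: U={T} ∩ X={T} → {T} (+0)
site 4, node GJUX: GJ={C,G} ∪ UX={T} → {C,G,T} (+1)
site 4, node LV: L={G} ∪ V={C} → {C,G} (+1)
site 4, node GJLUVX: GJUX={C,G,T} ∩ LV={C,G} → {C,G} (+0)
site 4, node GJLTUVX: GJLUVX={C,G} ∩ T={C} → {C} (+0)
site 5, node GJ: G={C} ∪ J={G} → {C,G} (+1)
site 5, node UX: U={G} ∪ X={A} → {A,G} (+1)
site 5, node GJUX: GJ={C,G} ∩ UX={A,G} → {G} (+0)
site 5, node LV: L={G} ∪ V={T} → {G,T} (+1)
site 5, node GJLUVX: GJUX={G} ∩ LV={G,T} → {G} (+0)
site 5, node GJLTUVX: GJLUVX={G} ∪ T={A} → {A,G} (+1)
site 6, node GJ: G={G} ∩ J={G} → {G} (+0)
site 6, node UX: U={T} ∪ X={G} → {G,T} (+1)
site 6, node GJUX: GJ={G} ∩ UX={G,T} → {G} (+0)
site 6, node LV: L={A} ∪ V={T} → {A,T} (+1)
site 6, node GJLUVX: GJUX={G} ∪ LV={A,T} → {A,G,T} (+1)
site 6, node GJLTUVX: GJLUVX={A,G,T} ∩ T={G} → {G} (+0)
per-site changes: [4, 4, 4, 3, 3, 4, 3]; total = 25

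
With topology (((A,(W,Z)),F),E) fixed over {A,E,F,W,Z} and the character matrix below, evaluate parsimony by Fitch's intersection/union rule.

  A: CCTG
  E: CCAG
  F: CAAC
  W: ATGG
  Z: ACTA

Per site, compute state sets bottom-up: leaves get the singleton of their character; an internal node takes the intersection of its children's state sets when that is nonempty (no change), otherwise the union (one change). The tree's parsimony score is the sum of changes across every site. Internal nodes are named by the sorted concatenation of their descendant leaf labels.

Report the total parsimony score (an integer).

7

[col 0] WZ: children W:{A}, Z:{A} ∩→ {A}; cost 0
[col 0] AWZ: children A:{C}, WZ:{A} ∪→ {A,C}; cost 1
[col 0] AFWZ: children AWZ:{A,C}, F:{C} ∩→ {C}; cost 0
[col 0] AEFWZ: children AFWZ:{C}, E:{C} ∩→ {C}; cost 0
[col 1] WZ: children W:{T}, Z:{C} ∪→ {C,T}; cost 1
[col 1] AWZ: children A:{C}, WZ:{C,T} ∩→ {C}; cost 0
[col 1] AFWZ: children AWZ:{C}, F:{A} ∪→ {A,C}; cost 1
[col 1] AEFWZ: children AFWZ:{A,C}, E:{C} ∩→ {C}; cost 0
[col 2] WZ: children W:{G}, Z:{T} ∪→ {G,T}; cost 1
[col 2] AWZ: children A:{T}, WZ:{G,T} ∩→ {T}; cost 0
[col 2] AFWZ: children AWZ:{T}, F:{A} ∪→ {A,T}; cost 1
[col 2] AEFWZ: children AFWZ:{A,T}, E:{A} ∩→ {A}; cost 0
[col 3] WZ: children W:{G}, Z:{A} ∪→ {A,G}; cost 1
[col 3] AWZ: children A:{G}, WZ:{A,G} ∩→ {G}; cost 0
[col 3] AFWZ: children AWZ:{G}, F:{C} ∪→ {C,G}; cost 1
[col 3] AEFWZ: children AFWZ:{C,G}, E:{G} ∩→ {G}; cost 0
per-site changes: [1, 2, 2, 2]; total = 7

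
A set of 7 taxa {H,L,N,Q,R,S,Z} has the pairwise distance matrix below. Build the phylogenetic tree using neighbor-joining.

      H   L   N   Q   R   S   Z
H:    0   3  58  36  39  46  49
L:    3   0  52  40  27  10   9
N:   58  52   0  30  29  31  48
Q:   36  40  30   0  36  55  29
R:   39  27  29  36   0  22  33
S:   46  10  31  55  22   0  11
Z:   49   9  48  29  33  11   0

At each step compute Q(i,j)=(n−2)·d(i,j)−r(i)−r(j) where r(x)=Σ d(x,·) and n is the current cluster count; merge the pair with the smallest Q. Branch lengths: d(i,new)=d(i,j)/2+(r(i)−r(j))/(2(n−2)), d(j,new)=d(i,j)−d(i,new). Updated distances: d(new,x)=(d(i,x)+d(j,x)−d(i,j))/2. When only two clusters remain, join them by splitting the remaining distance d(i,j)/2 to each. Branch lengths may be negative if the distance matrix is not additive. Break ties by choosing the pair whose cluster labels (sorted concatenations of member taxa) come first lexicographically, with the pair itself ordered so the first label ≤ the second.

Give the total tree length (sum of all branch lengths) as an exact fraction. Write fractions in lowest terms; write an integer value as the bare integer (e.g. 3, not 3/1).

1. join H+L (d=3, Q=-357) ⇒ HL; edges |H|=21/2, |L|=-15/2
  updated: d(HL,N)=107/2, d(HL,Q)=73/2, d(HL,R)=63/2, d(HL,S)=53/2, d(HL,Z)=55/2
2. join N+Q (d=30, Q=-258) ⇒ NQ; edges |N|=125/8, |Q|=115/8
  updated: d(HL,NQ)=30, d(NQ,R)=35/2, d(NQ,S)=28, d(NQ,Z)=47/2
3. join NQ+R (d=35/2, Q=-301/2) ⇒ NQR; edges |NQ|=95/12, |R|=115/12
  updated: d(HL,NQR)=22, d(NQR,S)=65/4, d(NQR,Z)=39/2
4. join HL+NQR (d=22, Q=-359/4) ⇒ HLNQR; edges |HL|=249/16, |NQR|=103/16
  updated: d(HLNQR,S)=83/8, d(HLNQR,Z)=25/2
5. join HLNQR+S (d=83/8, Q=-271/8) ⇒ HLNQRS; edges |HLNQR|=95/16, |S|=71/16
  updated: d(HLNQRS,Z)=105/16
6. join HLNQRS+Z (d=105/16) ⇒ HLNQRSZ; edges |HLNQRS|=105/32, |Z|=105/32
final tree: ((((H:21/2,L:-15/2):249/16,((N:125/8,Q:115/8):95/12,R:115/12):103/16):95/16,S:71/16):105/32,Z:105/32)
total length: 1431/16

1431/16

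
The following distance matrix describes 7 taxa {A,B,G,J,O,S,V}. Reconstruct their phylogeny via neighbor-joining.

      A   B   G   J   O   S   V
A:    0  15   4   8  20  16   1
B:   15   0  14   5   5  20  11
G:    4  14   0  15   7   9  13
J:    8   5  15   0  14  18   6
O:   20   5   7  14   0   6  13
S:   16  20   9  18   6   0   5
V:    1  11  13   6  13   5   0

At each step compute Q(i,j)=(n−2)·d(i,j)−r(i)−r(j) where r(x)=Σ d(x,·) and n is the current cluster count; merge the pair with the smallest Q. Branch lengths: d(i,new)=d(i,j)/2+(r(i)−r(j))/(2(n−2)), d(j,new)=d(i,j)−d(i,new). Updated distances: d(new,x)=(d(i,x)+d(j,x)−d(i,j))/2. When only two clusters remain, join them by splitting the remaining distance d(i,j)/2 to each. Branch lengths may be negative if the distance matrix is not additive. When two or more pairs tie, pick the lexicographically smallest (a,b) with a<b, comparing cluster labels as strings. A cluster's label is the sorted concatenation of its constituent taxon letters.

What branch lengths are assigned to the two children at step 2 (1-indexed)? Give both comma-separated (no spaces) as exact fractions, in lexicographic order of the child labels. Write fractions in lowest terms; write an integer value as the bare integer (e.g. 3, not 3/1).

step 1: merge (B,J) at d=5, Q=-111; branch lengths B→29/10, J→21/10; new cluster BJ
  updated: d(A,BJ)=9, d(BJ,G)=12, d(BJ,O)=7, d(BJ,S)=33/2, d(BJ,V)=6
step 2: merge (A,V) at d=1, Q=-84; branch lengths A→2, V→-1; new cluster AV
  updated: d(AV,BJ)=7, d(AV,G)=8, d(AV,O)=16, d(AV,S)=10
step 3: merge (AV,BJ) at d=7, Q=-125/2; branch lengths AV→13/4, BJ→15/4; new cluster ABJV
  updated: d(ABJV,G)=13/2, d(ABJV,O)=8, d(ABJV,S)=39/4
step 4: merge (ABJV,G) at d=13/2, Q=-135/4; branch lengths ABJV→59/16, G→45/16; new cluster ABGJV
  updated: d(ABGJV,O)=17/4, d(ABGJV,S)=49/8
step 5: merge (ABGJV,O) at d=17/4, Q=-131/8; branch lengths ABGJV→35/16, O→33/16; new cluster ABGJOV
  updated: d(ABGJOV,S)=63/16
step 6: merge (ABGJOV,S) at d=63/16; branch lengths ABGJOV→63/32, S→63/32; new cluster ABGJOSV
final tree: (((((A:2,V:-1):13/4,(B:29/10,J:21/10):15/4):59/16,G:45/16):35/16,O:33/16):63/32,S:63/32)
total length: 443/16

2,-1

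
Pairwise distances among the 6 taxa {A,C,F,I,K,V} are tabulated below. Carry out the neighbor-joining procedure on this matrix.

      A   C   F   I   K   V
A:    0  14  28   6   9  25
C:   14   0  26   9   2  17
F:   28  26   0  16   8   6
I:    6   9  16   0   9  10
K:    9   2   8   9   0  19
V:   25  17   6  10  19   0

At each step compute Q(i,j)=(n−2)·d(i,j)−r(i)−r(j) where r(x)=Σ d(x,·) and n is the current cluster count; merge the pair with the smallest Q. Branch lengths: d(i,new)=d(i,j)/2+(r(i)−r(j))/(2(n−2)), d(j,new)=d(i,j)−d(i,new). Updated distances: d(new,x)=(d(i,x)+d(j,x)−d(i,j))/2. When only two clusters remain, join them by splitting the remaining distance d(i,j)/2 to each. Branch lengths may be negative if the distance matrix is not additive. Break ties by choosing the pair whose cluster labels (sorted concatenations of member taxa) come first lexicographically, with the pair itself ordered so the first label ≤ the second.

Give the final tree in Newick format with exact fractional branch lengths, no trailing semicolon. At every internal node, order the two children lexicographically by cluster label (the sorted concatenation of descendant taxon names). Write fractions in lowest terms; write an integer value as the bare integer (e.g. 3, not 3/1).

((((A:73/12,I:-1/12):13/4,(F:31/8,V:17/8):21/2):3,C:29/8):-13/16,K:-13/16)

step 1: merge (F,V) at d=6, Q=-137; branch lengths F→31/8, V→17/8; new cluster FV
  updated: d(A,FV)=47/2, d(C,FV)=37/2, d(FV,I)=10, d(FV,K)=21/2
step 2: merge (A,I) at d=6, Q=-137/2; branch lengths A→73/12, I→-1/12; new cluster AI
  updated: d(AI,C)=17/2, d(AI,FV)=55/4, d(AI,K)=6
step 3: merge (AI,FV) at d=55/4, Q=-87/2; branch lengths AI→13/4, FV→21/2; new cluster AFIV
  updated: d(AFIV,C)=53/8, d(AFIV,K)=11/8
step 4: merge (AFIV,C) at d=53/8, Q=-10; branch lengths AFIV→3, C→29/8; new cluster ACFIV
  updated: d(ACFIV,K)=-13/8
step 5: merge (ACFIV,K) at d=-13/8; branch lengths ACFIV→-13/16, K→-13/16; new cluster ACFIKV
final tree: ((((A:73/12,I:-1/12):13/4,(F:31/8,V:17/8):21/2):3,C:29/8):-13/16,K:-13/16)
total length: 123/4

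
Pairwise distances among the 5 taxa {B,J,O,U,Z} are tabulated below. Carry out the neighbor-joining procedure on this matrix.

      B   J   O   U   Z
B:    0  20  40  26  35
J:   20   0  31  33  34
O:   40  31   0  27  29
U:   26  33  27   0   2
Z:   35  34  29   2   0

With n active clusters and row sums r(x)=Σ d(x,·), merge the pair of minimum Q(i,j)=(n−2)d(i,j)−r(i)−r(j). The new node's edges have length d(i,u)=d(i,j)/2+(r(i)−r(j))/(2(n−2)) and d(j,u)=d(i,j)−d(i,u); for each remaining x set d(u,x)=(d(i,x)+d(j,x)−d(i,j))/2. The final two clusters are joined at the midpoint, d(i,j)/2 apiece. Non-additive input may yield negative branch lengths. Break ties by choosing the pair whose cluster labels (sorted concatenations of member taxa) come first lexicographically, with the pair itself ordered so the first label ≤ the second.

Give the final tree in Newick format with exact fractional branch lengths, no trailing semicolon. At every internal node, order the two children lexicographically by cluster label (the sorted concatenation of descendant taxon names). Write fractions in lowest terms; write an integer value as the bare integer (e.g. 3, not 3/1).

iteration 1: select U,Z (d=2, Q=-182); attach at lengths (-1, 3); label the merged cluster UZ
  updated: d(B,UZ)=59/2, d(J,UZ)=65/2, d(O,UZ)=27
iteration 2: select B,J (d=20, Q=-133); attach at lengths (23/2, 17/2); label the merged cluster BJ
  updated: d(BJ,O)=51/2, d(BJ,UZ)=21
iteration 3: select BJ,O (d=51/2, Q=-147/2); attach at lengths (39/4, 63/4); label the merged cluster BJO
  updated: d(BJO,UZ)=45/4
iteration 4: select BJO,UZ (d=45/4); attach at lengths (45/8, 45/8); label the merged cluster BJOUZ
final tree: (((B:23/2,J:17/2):39/4,O:63/4):45/8,(U:-1,Z:3):45/8)
total length: 235/4

(((B:23/2,J:17/2):39/4,O:63/4):45/8,(U:-1,Z:3):45/8)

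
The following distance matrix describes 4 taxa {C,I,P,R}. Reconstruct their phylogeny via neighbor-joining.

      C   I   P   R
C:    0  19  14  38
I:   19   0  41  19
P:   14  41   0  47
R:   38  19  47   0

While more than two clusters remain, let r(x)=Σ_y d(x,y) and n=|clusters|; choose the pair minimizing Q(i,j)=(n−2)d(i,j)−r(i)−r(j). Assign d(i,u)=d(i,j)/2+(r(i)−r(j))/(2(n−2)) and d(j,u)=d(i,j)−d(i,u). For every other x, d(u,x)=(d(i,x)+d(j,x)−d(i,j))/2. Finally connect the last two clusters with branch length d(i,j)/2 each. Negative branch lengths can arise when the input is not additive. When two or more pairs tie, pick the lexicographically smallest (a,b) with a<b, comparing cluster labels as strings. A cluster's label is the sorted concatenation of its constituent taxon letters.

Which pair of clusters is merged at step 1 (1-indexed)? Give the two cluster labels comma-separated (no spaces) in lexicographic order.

C,P

iteration 1: select C,P (d=14, Q=-145); attach at lengths (-3/4, 59/4); label the merged cluster CP
  updated: d(CP,I)=23, d(CP,R)=71/2
iteration 2: select CP,I (d=23, Q=-155/2); attach at lengths (79/4, 13/4); label the merged cluster CIP
  updated: d(CIP,R)=63/4
iteration 3: select CIP,R (d=63/4); attach at lengths (63/8, 63/8); label the merged cluster CIPR
final tree: (((C:-3/4,P:59/4):79/4,I:13/4):63/8,R:63/8)
total length: 211/4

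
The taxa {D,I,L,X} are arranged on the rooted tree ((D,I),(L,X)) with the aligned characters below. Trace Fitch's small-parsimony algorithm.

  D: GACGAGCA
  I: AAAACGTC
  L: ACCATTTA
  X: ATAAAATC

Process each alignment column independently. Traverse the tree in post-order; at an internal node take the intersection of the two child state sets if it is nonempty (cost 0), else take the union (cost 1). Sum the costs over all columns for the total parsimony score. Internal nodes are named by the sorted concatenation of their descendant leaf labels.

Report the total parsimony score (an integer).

[col 0] DI: children D:{G}, I:{A} ∪→ {A,G}; cost 1
[col 0] LX: children L:{A}, X:{A} ∩→ {A}; cost 0
[col 0] DILX: children DI:{A,G}, LX:{A} ∩→ {A}; cost 0
[col 1] DI: children D:{A}, I:{A} ∩→ {A}; cost 0
[col 1] LX: children L:{C}, X:{T} ∪→ {C,T}; cost 1
[col 1] DILX: children DI:{A}, LX:{C,T} ∪→ {A,C,T}; cost 1
[col 2] DI: children D:{C}, I:{A} ∪→ {A,C}; cost 1
[col 2] LX: children L:{C}, X:{A} ∪→ {A,C}; cost 1
[col 2] DILX: children DI:{A,C}, LX:{A,C} ∩→ {A,C}; cost 0
[col 3] DI: children D:{G}, I:{A} ∪→ {A,G}; cost 1
[col 3] LX: children L:{A}, X:{A} ∩→ {A}; cost 0
[col 3] DILX: children DI:{A,G}, LX:{A} ∩→ {A}; cost 0
[col 4] DI: children D:{A}, I:{C} ∪→ {A,C}; cost 1
[col 4] LX: children L:{T}, X:{A} ∪→ {A,T}; cost 1
[col 4] DILX: children DI:{A,C}, LX:{A,T} ∩→ {A}; cost 0
[col 5] DI: children D:{G}, I:{G} ∩→ {G}; cost 0
[col 5] LX: children L:{T}, X:{A} ∪→ {A,T}; cost 1
[col 5] DILX: children DI:{G}, LX:{A,T} ∪→ {A,G,T}; cost 1
[col 6] DI: children D:{C}, I:{T} ∪→ {C,T}; cost 1
[col 6] LX: children L:{T}, X:{T} ∩→ {T}; cost 0
[col 6] DILX: children DI:{C,T}, LX:{T} ∩→ {T}; cost 0
[col 7] DI: children D:{A}, I:{C} ∪→ {A,C}; cost 1
[col 7] LX: children L:{A}, X:{C} ∪→ {A,C}; cost 1
[col 7] DILX: children DI:{A,C}, LX:{A,C} ∩→ {A,C}; cost 0
per-site changes: [1, 2, 2, 1, 2, 2, 1, 2]; total = 13

13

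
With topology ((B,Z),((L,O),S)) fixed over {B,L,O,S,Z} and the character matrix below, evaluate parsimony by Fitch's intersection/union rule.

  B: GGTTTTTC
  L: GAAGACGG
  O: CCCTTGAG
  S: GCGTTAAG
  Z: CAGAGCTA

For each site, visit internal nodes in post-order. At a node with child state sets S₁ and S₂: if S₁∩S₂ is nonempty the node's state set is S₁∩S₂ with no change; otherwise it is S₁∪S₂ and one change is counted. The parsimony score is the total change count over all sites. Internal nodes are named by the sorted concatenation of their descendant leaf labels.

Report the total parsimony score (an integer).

BZ@0: {G} ∪ {C} = {C,G} (union, +1)
LO@0: {G} ∪ {C} = {C,G} (union, +1)
LOS@0: {C,G} ∩ {G} = {G} (intersection, +0)
BLOSZ@0: {C,G} ∩ {G} = {G} (intersection, +0)
BZ@1: {G} ∪ {A} = {A,G} (union, +1)
LO@1: {A} ∪ {C} = {A,C} (union, +1)
LOS@1: {A,C} ∩ {C} = {C} (intersection, +0)
BLOSZ@1: {A,G} ∪ {C} = {A,C,G} (union, +1)
BZ@2: {T} ∪ {G} = {G,T} (union, +1)
LO@2: {A} ∪ {C} = {A,C} (union, +1)
LOS@2: {A,C} ∪ {G} = {A,C,G} (union, +1)
BLOSZ@2: {G,T} ∩ {A,C,G} = {G} (intersection, +0)
BZ@3: {T} ∪ {A} = {A,T} (union, +1)
LO@3: {G} ∪ {T} = {G,T} (union, +1)
LOS@3: {G,T} ∩ {T} = {T} (intersection, +0)
BLOSZ@3: {A,T} ∩ {T} = {T} (intersection, +0)
BZ@4: {T} ∪ {G} = {G,T} (union, +1)
LO@4: {A} ∪ {T} = {A,T} (union, +1)
LOS@4: {A,T} ∩ {T} = {T} (intersection, +0)
BLOSZ@4: {G,T} ∩ {T} = {T} (intersection, +0)
BZ@5: {T} ∪ {C} = {C,T} (union, +1)
LO@5: {C} ∪ {G} = {C,G} (union, +1)
LOS@5: {C,G} ∪ {A} = {A,C,G} (union, +1)
BLOSZ@5: {C,T} ∩ {A,C,G} = {C} (intersection, +0)
BZ@6: {T} ∩ {T} = {T} (intersection, +0)
LO@6: {G} ∪ {A} = {A,G} (union, +1)
LOS@6: {A,G} ∩ {A} = {A} (intersection, +0)
BLOSZ@6: {T} ∪ {A} = {A,T} (union, +1)
BZ@7: {C} ∪ {A} = {A,C} (union, +1)
LO@7: {G} ∩ {G} = {G} (intersection, +0)
LOS@7: {G} ∩ {G} = {G} (intersection, +0)
BLOSZ@7: {A,C} ∪ {G} = {A,C,G} (union, +1)
per-site changes: [2, 3, 3, 2, 2, 3, 2, 2]; total = 19

19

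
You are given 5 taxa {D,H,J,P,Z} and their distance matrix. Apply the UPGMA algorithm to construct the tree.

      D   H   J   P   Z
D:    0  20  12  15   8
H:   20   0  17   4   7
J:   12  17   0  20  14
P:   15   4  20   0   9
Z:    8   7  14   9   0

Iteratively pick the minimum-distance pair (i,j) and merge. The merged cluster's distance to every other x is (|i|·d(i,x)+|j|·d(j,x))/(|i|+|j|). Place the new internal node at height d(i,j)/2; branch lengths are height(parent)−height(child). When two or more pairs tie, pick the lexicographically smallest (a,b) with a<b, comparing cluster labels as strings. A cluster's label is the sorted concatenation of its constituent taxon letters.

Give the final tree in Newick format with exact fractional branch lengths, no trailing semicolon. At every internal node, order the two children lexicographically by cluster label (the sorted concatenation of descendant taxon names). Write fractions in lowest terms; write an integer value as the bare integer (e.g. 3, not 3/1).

(((D:4,Z:4):19/8,(H:2,P:2):35/8):3/2,J:63/8)

step 1: merge (H,P) at d=4; branch lengths H→2, P→2; new cluster HP
  updated: d(D,HP)=35/2, d(HP,J)=37/2, d(HP,Z)=8
step 2: merge (D,Z) at d=8; branch lengths D→4, Z→4; new cluster DZ
  updated: d(DZ,HP)=51/4, d(DZ,J)=13
step 3: merge (DZ,HP) at d=51/4; branch lengths DZ→19/8, HP→35/8; new cluster DHPZ
  updated: d(DHPZ,J)=63/4
step 4: merge (DHPZ,J) at d=63/4; branch lengths DHPZ→3/2, J→63/8; new cluster DHJPZ
final tree: (((D:4,Z:4):19/8,(H:2,P:2):35/8):3/2,J:63/8)
total length: 225/8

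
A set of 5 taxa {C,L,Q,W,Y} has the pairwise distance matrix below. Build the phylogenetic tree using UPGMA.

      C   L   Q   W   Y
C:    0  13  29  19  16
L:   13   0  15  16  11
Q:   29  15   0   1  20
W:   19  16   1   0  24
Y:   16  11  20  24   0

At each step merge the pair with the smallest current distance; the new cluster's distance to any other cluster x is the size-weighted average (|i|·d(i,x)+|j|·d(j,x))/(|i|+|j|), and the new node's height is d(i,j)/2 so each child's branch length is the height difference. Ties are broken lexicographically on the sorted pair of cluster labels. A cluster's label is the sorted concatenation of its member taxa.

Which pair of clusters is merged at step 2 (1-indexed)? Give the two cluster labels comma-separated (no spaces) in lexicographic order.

1. join Q+W (d=1) ⇒ QW; edges |Q|=1/2, |W|=1/2
  updated: d(C,QW)=24, d(L,QW)=31/2, d(QW,Y)=22
2. join L+Y (d=11) ⇒ LY; edges |L|=11/2, |Y|=11/2
  updated: d(C,LY)=29/2, d(LY,QW)=75/4
3. join C+LY (d=29/2) ⇒ CLY; edges |C|=29/4, |LY|=7/4
  updated: d(CLY,QW)=41/2
4. join CLY+QW (d=41/2) ⇒ CLQWY; edges |CLY|=3, |QW|=39/4
final tree: ((C:29/4,(L:11/2,Y:11/2):7/4):3,(Q:1/2,W:1/2):39/4)
total length: 135/4

L,Y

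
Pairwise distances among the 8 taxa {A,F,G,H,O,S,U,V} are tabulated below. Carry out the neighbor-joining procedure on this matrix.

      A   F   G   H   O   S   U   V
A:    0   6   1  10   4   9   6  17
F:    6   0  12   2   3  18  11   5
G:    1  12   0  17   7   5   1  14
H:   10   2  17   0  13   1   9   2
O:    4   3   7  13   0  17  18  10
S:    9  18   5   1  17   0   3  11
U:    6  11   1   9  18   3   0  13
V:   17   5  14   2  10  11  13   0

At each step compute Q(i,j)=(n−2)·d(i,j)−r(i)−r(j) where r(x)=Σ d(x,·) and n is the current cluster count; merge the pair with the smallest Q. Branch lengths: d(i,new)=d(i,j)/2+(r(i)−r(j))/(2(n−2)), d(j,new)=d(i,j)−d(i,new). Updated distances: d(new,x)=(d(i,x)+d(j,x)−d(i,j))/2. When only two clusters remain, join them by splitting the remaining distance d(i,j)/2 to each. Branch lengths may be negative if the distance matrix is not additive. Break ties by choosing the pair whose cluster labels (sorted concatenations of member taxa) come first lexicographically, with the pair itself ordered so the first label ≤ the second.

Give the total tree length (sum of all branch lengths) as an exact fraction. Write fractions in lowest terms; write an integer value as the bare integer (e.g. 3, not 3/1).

355/16

iteration 1: select H,V (d=2, Q=-114); attach at lengths (-1/2, 5/2); label the merged cluster HV
  updated: d(A,HV)=25/2, d(F,HV)=5/2, d(G,HV)=29/2, d(HV,O)=21/2, d(HV,S)=5, d(HV,U)=10
iteration 2: select F,O (d=3, Q=-97); attach at lengths (4/5, 11/5); label the merged cluster FO
  updated: d(A,FO)=7/2, d(FO,G)=8, d(FO,HV)=5, d(FO,S)=16, d(FO,U)=13
iteration 3: select FO,HV (d=5, Q=-145/2); attach at lengths (37/16, 43/16); label the merged cluster FHOV
  updated: d(A,FHOV)=11/2, d(FHOV,G)=35/4, d(FHOV,S)=8, d(FHOV,U)=9
iteration 4: select A,FHOV (d=11/2, Q=-145/4); attach at lengths (9/8, 35/8); label the merged cluster AFHOV
  updated: d(AFHOV,G)=17/8, d(AFHOV,S)=23/4, d(AFHOV,U)=19/4
iteration 5: select AFHOV,G (d=17/8, Q=-33/2); attach at lengths (35/16, -1/16); label the merged cluster AFGHOV
  updated: d(AFGHOV,S)=69/16, d(AFGHOV,U)=29/16
iteration 6: select AFGHOV,S (d=69/16, Q=-73/8); attach at lengths (25/16, 11/4); label the merged cluster AFGHOSV
  updated: d(AFGHOSV,U)=1/4
iteration 7: select AFGHOSV,U (d=1/4); attach at lengths (1/8, 1/8); label the merged cluster AFGHOSUV
final tree: ((((A:9/8,((F:4/5,O:11/5):37/16,(H:-1/2,V:5/2):43/16):35/8):35/16,G:-1/16):25/16,S:11/4):1/8,U:1/8)
total length: 355/16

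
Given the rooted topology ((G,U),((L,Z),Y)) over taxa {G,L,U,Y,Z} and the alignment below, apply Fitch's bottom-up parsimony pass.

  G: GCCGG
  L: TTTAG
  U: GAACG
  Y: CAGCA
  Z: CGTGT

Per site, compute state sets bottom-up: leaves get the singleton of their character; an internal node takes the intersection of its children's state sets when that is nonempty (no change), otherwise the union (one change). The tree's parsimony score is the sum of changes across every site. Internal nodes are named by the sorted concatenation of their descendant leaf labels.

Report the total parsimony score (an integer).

[col 0] GU: children G:{G}, U:{G} ∩→ {G}; cost 0
[col 0] LZ: children L:{T}, Z:{C} ∪→ {C,T}; cost 1
[col 0] LYZ: children LZ:{C,T}, Y:{C} ∩→ {C}; cost 0
[col 0] GLUYZ: children GU:{G}, LYZ:{C} ∪→ {C,G}; cost 1
[col 1] GU: children G:{C}, U:{A} ∪→ {A,C}; cost 1
[col 1] LZ: children L:{T}, Z:{G} ∪→ {G,T}; cost 1
[col 1] LYZ: children LZ:{G,T}, Y:{A} ∪→ {A,G,T}; cost 1
[col 1] GLUYZ: children GU:{A,C}, LYZ:{A,G,T} ∩→ {A}; cost 0
[col 2] GU: children G:{C}, U:{A} ∪→ {A,C}; cost 1
[col 2] LZ: children L:{T}, Z:{T} ∩→ {T}; cost 0
[col 2] LYZ: children LZ:{T}, Y:{G} ∪→ {G,T}; cost 1
[col 2] GLUYZ: children GU:{A,C}, LYZ:{G,T} ∪→ {A,C,G,T}; cost 1
[col 3] GU: children G:{G}, U:{C} ∪→ {C,G}; cost 1
[col 3] LZ: children L:{A}, Z:{G} ∪→ {A,G}; cost 1
[col 3] LYZ: children LZ:{A,G}, Y:{C} ∪→ {A,C,G}; cost 1
[col 3] GLUYZ: children GU:{C,G}, LYZ:{A,C,G} ∩→ {C,G}; cost 0
[col 4] GU: children G:{G}, U:{G} ∩→ {G}; cost 0
[col 4] LZ: children L:{G}, Z:{T} ∪→ {G,T}; cost 1
[col 4] LYZ: children LZ:{G,T}, Y:{A} ∪→ {A,G,T}; cost 1
[col 4] GLUYZ: children GU:{G}, LYZ:{A,G,T} ∩→ {G}; cost 0
per-site changes: [2, 3, 3, 3, 2]; total = 13

13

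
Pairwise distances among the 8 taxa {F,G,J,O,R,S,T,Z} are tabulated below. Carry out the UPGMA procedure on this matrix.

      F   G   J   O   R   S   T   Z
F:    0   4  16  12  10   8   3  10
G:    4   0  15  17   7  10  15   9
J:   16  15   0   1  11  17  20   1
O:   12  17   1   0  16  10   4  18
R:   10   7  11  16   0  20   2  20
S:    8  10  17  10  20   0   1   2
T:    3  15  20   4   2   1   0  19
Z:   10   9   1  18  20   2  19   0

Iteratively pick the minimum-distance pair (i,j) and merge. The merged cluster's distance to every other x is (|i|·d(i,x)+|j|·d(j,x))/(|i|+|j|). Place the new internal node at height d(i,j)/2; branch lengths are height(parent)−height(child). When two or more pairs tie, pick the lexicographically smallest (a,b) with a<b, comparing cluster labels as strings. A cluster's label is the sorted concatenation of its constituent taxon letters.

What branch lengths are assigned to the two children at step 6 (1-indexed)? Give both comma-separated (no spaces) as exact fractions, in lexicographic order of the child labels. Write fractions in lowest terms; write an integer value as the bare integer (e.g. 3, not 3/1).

7/12,13/3

iteration 1: select J,O (d=1); attach at lengths (1/2, 1/2); label the merged cluster JO
  updated: d(F,JO)=14, d(G,JO)=16, d(JO,R)=27/2, d(JO,S)=27/2, d(JO,T)=12, d(JO,Z)=19/2
iteration 2: select S,T (d=1); attach at lengths (1/2, 1/2); label the merged cluster ST
  updated: d(F,ST)=11/2, d(G,ST)=25/2, d(JO,ST)=51/4, d(R,ST)=11, d(ST,Z)=21/2
iteration 3: select F,G (d=4); attach at lengths (2, 2); label the merged cluster FG
  updated: d(FG,JO)=15, d(FG,R)=17/2, d(FG,ST)=9, d(FG,Z)=19/2
iteration 4: select FG,R (d=17/2); attach at lengths (9/4, 17/4); label the merged cluster FGR
  updated: d(FGR,JO)=29/2, d(FGR,ST)=29/3, d(FGR,Z)=13
iteration 5: select JO,Z (d=19/2); attach at lengths (17/4, 19/4); label the merged cluster JOZ
  updated: d(FGR,JOZ)=14, d(JOZ,ST)=12
iteration 6: select FGR,ST (d=29/3); attach at lengths (7/12, 13/3); label the merged cluster FGRST
  updated: d(FGRST,JOZ)=66/5
iteration 7: select FGRST,JOZ (d=66/5); attach at lengths (53/30, 37/20); label the merged cluster FGJORSTZ
final tree: ((((F:2,G:2):9/4,R:17/4):7/12,(S:1/2,T:1/2):13/3):53/30,((J:1/2,O:1/2):17/4,Z:19/4):37/20)
total length: 901/30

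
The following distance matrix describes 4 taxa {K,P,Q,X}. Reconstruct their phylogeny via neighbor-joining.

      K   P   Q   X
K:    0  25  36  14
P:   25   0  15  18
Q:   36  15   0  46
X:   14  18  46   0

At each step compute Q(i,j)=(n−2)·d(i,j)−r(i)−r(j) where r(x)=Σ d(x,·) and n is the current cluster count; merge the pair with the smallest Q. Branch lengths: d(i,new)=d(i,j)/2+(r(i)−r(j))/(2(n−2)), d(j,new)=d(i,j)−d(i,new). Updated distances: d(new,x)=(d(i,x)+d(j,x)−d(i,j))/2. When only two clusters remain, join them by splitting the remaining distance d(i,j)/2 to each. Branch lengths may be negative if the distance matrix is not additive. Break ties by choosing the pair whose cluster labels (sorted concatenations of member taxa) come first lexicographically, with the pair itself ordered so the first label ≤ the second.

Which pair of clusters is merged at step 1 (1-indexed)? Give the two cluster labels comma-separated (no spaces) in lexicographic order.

K,X

1. join K+X (d=14, Q=-125) ⇒ KX; edges |K|=25/4, |X|=31/4
  updated: d(KX,P)=29/2, d(KX,Q)=34
2. join KX+P (d=29/2, Q=-127/2) ⇒ KPX; edges |KX|=67/4, |P|=-9/4
  updated: d(KPX,Q)=69/4
3. join KPX+Q (d=69/4) ⇒ KPQX; edges |KPX|=69/8, |Q|=69/8
final tree: (((K:25/4,X:31/4):67/4,P:-9/4):69/8,Q:69/8)
total length: 183/4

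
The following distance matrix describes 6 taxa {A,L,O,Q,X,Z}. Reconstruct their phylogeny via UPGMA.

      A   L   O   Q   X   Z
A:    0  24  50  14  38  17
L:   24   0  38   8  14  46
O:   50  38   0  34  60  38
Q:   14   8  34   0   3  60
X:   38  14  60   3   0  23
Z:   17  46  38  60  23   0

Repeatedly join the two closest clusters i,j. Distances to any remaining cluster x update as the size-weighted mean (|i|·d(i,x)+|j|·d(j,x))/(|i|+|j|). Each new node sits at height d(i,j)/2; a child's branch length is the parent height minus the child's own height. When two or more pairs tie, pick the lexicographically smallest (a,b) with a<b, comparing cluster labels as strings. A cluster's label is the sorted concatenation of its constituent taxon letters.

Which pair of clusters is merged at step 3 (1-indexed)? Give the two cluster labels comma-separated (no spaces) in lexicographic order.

iteration 1: select Q,X (d=3); attach at lengths (3/2, 3/2); label the merged cluster QX
  updated: d(A,QX)=26, d(L,QX)=11, d(O,QX)=47, d(QX,Z)=83/2
iteration 2: select L,QX (d=11); attach at lengths (11/2, 4); label the merged cluster LQX
  updated: d(A,LQX)=76/3, d(LQX,O)=44, d(LQX,Z)=43
iteration 3: select A,Z (d=17); attach at lengths (17/2, 17/2); label the merged cluster AZ
  updated: d(AZ,LQX)=205/6, d(AZ,O)=44
iteration 4: select AZ,LQX (d=205/6); attach at lengths (103/12, 139/12); label the merged cluster ALQXZ
  updated: d(ALQXZ,O)=44
iteration 5: select ALQXZ,O (d=44); attach at lengths (59/12, 22); label the merged cluster ALOQXZ
final tree: (((A:17/2,Z:17/2):103/12,(L:11/2,(Q:3/2,X:3/2):4):139/12):59/12,O:22)
total length: 919/12

A,Z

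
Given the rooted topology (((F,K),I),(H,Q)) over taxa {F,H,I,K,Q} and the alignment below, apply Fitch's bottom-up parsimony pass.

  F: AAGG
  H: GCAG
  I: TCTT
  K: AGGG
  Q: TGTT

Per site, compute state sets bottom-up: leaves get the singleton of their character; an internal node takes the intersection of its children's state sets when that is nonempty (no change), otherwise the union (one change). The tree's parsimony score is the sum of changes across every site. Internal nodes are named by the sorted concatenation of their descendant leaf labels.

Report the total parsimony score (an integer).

9

[col 0] FK: children F:{A}, K:{A} ∩→ {A}; cost 0
[col 0] FIK: children FK:{A}, I:{T} ∪→ {A,T}; cost 1
[col 0] HQ: children H:{G}, Q:{T} ∪→ {G,T}; cost 1
[col 0] FHIKQ: children FIK:{A,T}, HQ:{G,T} ∩→ {T}; cost 0
[col 1] FK: children F:{A}, K:{G} ∪→ {A,G}; cost 1
[col 1] FIK: children FK:{A,G}, I:{C} ∪→ {A,C,G}; cost 1
[col 1] HQ: children H:{C}, Q:{G} ∪→ {C,G}; cost 1
[col 1] FHIKQ: children FIK:{A,C,G}, HQ:{C,G} ∩→ {C,G}; cost 0
[col 2] FK: children F:{G}, K:{G} ∩→ {G}; cost 0
[col 2] FIK: children FK:{G}, I:{T} ∪→ {G,T}; cost 1
[col 2] HQ: children H:{A}, Q:{T} ∪→ {A,T}; cost 1
[col 2] FHIKQ: children FIK:{G,T}, HQ:{A,T} ∩→ {T}; cost 0
[col 3] FK: children F:{G}, K:{G} ∩→ {G}; cost 0
[col 3] FIK: children FK:{G}, I:{T} ∪→ {G,T}; cost 1
[col 3] HQ: children H:{G}, Q:{T} ∪→ {G,T}; cost 1
[col 3] FHIKQ: children FIK:{G,T}, HQ:{G,T} ∩→ {G,T}; cost 0
per-site changes: [2, 3, 2, 2]; total = 9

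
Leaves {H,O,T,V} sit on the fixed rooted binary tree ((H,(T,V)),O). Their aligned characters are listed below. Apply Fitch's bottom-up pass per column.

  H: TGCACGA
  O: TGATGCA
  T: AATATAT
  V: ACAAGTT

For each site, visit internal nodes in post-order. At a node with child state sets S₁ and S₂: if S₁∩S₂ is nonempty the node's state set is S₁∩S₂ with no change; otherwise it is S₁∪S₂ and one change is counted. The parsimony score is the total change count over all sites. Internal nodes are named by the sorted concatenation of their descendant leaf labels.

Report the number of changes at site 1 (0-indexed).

2

TV@0: {A} ∩ {A} = {A} (intersection, +0)
HTV@0: {T} ∪ {A} = {A,T} (union, +1)
HOTV@0: {A,T} ∩ {T} = {T} (intersection, +0)
TV@1: {A} ∪ {C} = {A,C} (union, +1)
HTV@1: {G} ∪ {A,C} = {A,C,G} (union, +1)
HOTV@1: {A,C,G} ∩ {G} = {G} (intersection, +0)
TV@2: {T} ∪ {A} = {A,T} (union, +1)
HTV@2: {C} ∪ {A,T} = {A,C,T} (union, +1)
HOTV@2: {A,C,T} ∩ {A} = {A} (intersection, +0)
TV@3: {A} ∩ {A} = {A} (intersection, +0)
HTV@3: {A} ∩ {A} = {A} (intersection, +0)
HOTV@3: {A} ∪ {T} = {A,T} (union, +1)
TV@4: {T} ∪ {G} = {G,T} (union, +1)
HTV@4: {C} ∪ {G,T} = {C,G,T} (union, +1)
HOTV@4: {C,G,T} ∩ {G} = {G} (intersection, +0)
TV@5: {A} ∪ {T} = {A,T} (union, +1)
HTV@5: {G} ∪ {A,T} = {A,G,T} (union, +1)
HOTV@5: {A,G,T} ∪ {C} = {A,C,G,T} (union, +1)
TV@6: {T} ∩ {T} = {T} (intersection, +0)
HTV@6: {A} ∪ {T} = {A,T} (union, +1)
HOTV@6: {A,T} ∩ {A} = {A} (intersection, +0)
per-site changes: [1, 2, 2, 1, 2, 3, 1]; total = 12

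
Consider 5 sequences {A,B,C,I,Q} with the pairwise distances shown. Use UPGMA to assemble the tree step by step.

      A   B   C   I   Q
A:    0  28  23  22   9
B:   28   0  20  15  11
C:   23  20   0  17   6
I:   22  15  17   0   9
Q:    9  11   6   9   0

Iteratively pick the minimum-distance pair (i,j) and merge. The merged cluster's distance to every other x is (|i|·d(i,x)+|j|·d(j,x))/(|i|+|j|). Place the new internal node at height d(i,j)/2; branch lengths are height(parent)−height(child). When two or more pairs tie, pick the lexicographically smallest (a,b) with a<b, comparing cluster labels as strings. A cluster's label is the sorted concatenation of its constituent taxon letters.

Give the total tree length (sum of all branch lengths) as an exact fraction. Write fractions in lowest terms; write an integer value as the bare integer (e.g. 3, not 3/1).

113/3

step 1: merge (C,Q) at d=6; branch lengths C→3, Q→3; new cluster CQ
  updated: d(A,CQ)=16, d(B,CQ)=31/2, d(CQ,I)=13
step 2: merge (CQ,I) at d=13; branch lengths CQ→7/2, I→13/2; new cluster CIQ
  updated: d(A,CIQ)=18, d(B,CIQ)=46/3
step 3: merge (B,CIQ) at d=46/3; branch lengths B→23/3, CIQ→7/6; new cluster BCIQ
  updated: d(A,BCIQ)=41/2
step 4: merge (A,BCIQ) at d=41/2; branch lengths A→41/4, BCIQ→31/12; new cluster ABCIQ
final tree: (A:41/4,(B:23/3,((C:3,Q:3):7/2,I:13/2):7/6):31/12)
total length: 113/3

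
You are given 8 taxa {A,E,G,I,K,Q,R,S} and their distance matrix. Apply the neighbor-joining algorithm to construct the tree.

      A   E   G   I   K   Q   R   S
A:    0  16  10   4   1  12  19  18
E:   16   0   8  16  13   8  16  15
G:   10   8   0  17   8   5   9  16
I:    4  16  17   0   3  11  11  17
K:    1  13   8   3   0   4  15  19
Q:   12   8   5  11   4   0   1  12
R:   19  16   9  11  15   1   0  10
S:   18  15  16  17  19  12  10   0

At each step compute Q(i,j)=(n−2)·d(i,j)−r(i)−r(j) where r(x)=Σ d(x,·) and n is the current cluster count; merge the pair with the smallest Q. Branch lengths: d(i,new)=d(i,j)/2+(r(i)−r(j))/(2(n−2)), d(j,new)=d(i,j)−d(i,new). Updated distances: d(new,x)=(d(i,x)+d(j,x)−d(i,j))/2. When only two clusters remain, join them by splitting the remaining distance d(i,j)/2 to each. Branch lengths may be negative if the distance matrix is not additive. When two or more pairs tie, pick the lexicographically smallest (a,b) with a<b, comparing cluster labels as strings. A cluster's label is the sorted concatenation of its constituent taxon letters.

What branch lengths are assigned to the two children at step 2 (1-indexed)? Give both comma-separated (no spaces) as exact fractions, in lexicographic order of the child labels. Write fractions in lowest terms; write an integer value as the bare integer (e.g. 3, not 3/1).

3/4,9/4

step 1: merge (A,K) at d=1, Q=-137; branch lengths A→23/12, K→-11/12; new cluster AK
  updated: d(AK,E)=14, d(AK,G)=17/2, d(AK,I)=3, d(AK,Q)=15/2, d(AK,R)=33/2, d(AK,S)=18
step 2: merge (AK,I) at d=3, Q=-255/2; branch lengths AK→3/4, I→9/4; new cluster AIK
  updated: d(AIK,E)=27/2, d(AIK,G)=45/4, d(AIK,Q)=31/4, d(AIK,R)=49/4, d(AIK,S)=16
step 3: merge (Q,R) at d=1, Q=-78; branch lengths Q→-21/16, R→37/16; new cluster QR
  updated: d(AIK,QR)=19/2, d(E,QR)=23/2, d(G,QR)=13/2, d(QR,S)=21/2
step 4: merge (E,G) at d=8, Q=-263/4; branch lengths E→121/24, G→71/24; new cluster EG
  updated: d(AIK,EG)=67/8, d(EG,QR)=5, d(EG,S)=23/2
step 5: merge (AIK,EG) at d=67/8, Q=-42; branch lengths AIK→103/16, EG→31/16; new cluster AEGIK
  updated: d(AEGIK,QR)=49/16, d(AEGIK,S)=153/16
step 6: merge (AEGIK,QR) at d=49/16, Q=-185/8; branch lengths AEGIK→17/16, QR→2; new cluster AEGIKQR
  updated: d(AEGIKQR,S)=17/2
step 7: merge (AEGIKQR,S) at d=17/2; branch lengths AEGIKQR→17/4, S→17/4; new cluster AEGIKQRS
final tree: (((((A:23/12,K:-11/12):3/4,I:9/4):103/16,(E:121/24,G:71/24):31/16):17/16,(Q:-21/16,R:37/16):2):17/4,S:17/4)
total length: 527/16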